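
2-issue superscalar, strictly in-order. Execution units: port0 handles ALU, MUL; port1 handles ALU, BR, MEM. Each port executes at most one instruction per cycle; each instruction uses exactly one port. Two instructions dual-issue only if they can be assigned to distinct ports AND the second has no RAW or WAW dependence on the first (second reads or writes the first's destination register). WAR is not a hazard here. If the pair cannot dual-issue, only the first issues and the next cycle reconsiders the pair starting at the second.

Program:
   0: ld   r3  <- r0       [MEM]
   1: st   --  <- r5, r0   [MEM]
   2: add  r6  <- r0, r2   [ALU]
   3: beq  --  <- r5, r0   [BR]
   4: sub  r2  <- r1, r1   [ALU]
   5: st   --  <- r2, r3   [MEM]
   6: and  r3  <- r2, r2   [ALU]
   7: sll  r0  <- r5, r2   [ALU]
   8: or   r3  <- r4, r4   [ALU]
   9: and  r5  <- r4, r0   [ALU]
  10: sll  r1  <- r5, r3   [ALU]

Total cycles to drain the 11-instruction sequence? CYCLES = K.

[0] i0  ld  -- no-port MEM/MEM
[1] i1+i2  st/add  -- 2-wide
[2] i3+i4  beq/sub  -- 2-wide
[3] i5+i6  st/and  -- 2-wide
[4] i7+i8  sll/or  -- 2-wide
[5] i9  and  -- RAW r5
[6] i10  sll  -- tail

CYCLES = 7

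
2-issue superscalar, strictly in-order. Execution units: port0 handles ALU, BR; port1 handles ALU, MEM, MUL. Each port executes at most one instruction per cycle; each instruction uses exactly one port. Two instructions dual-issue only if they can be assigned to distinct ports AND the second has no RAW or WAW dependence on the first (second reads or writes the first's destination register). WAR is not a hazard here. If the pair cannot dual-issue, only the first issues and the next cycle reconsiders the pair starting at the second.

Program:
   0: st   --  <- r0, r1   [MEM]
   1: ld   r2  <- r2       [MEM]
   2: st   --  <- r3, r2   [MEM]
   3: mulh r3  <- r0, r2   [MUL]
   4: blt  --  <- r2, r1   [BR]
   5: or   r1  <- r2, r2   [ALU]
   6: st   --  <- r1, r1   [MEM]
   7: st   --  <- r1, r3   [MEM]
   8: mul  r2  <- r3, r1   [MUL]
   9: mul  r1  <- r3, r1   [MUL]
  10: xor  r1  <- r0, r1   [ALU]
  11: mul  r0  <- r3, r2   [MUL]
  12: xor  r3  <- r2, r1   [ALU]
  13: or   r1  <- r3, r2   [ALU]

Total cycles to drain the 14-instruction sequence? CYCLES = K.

#0 head=0: st.MEM i0 no-port MEM/MEM
#1 head=1: ld.MEM i1 no-port MEM/MEM
#2 head=2: st.MEM i2 no-port MEM/MUL
#3 head=3: mulh.MUL+blt.BR i3/i4 2-wide
#4 head=5: or.ALU i5 RAW r1
#5 head=6: st.MEM i6 no-port MEM/MEM
#6 head=7: st.MEM i7 no-port MEM/MUL
#7 head=8: mul.MUL i8 no-port MUL/MUL
#8 head=9: mul.MUL i9 RAW+WAW r1
#9 head=10: xor.ALU+mul.MUL i10/i11 2-wide
#10 head=12: xor.ALU i12 RAW r3
#11 head=13: or.ALU i13 tail

CYCLES = 12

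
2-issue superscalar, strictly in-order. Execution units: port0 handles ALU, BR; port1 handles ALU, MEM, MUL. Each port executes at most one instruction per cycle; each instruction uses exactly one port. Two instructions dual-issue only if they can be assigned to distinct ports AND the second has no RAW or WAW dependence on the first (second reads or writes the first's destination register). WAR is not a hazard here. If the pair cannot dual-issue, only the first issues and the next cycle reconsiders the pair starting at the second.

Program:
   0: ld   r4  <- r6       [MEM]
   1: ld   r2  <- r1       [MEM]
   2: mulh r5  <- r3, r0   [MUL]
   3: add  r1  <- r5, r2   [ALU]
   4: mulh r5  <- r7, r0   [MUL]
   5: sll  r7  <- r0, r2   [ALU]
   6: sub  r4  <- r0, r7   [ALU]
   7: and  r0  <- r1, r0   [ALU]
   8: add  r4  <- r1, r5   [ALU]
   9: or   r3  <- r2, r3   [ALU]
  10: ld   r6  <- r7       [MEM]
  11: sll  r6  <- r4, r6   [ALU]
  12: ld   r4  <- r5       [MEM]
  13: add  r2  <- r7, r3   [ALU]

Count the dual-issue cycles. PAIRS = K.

  cy0 -> i0 (ld) no-port MEM/MEM
  cy1 -> i1 (ld) no-port MEM/MUL
  cy2 -> i2 (mulh) RAW r5
  cy3 -> i3,i4 (add;mulh) pair
  cy4 -> i5 (sll) RAW r7
  cy5 -> i6,i7 (sub;and) pair
  cy6 -> i8,i9 (add;or) pair
  cy7 -> i10 (ld) RAW+WAW r6
  cy8 -> i11,i12 (sll;ld) pair
  cy9 -> i13 (add) tail

PAIRS = 4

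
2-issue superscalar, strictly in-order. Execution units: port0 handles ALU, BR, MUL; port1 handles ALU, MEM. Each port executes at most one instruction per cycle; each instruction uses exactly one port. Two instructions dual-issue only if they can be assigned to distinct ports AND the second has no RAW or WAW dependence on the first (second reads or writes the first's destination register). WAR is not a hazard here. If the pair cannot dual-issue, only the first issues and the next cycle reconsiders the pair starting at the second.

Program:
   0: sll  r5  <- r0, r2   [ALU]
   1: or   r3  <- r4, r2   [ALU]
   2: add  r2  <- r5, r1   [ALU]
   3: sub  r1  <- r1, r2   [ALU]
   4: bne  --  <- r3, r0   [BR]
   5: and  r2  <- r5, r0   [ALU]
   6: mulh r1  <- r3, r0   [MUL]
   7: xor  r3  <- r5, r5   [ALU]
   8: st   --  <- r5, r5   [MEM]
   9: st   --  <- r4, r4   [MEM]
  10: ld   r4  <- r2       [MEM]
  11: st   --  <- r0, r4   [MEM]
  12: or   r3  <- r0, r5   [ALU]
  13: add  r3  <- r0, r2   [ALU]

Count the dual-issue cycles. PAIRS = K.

  cy0 -> i0/i1 (sll+or) 2-wide
  cy1 -> i2 (add) RAW r2
  cy2 -> i3/i4 (sub+bne) 2-wide
  cy3 -> i5/i6 (and+mulh) 2-wide
  cy4 -> i7/i8 (xor+st) 2-wide
  cy5 -> i9 (st) no-port MEM/MEM
  cy6 -> i10 (ld) no-port MEM/MEM
  cy7 -> i11/i12 (st+or) 2-wide
  cy8 -> i13 (add) tail

PAIRS = 5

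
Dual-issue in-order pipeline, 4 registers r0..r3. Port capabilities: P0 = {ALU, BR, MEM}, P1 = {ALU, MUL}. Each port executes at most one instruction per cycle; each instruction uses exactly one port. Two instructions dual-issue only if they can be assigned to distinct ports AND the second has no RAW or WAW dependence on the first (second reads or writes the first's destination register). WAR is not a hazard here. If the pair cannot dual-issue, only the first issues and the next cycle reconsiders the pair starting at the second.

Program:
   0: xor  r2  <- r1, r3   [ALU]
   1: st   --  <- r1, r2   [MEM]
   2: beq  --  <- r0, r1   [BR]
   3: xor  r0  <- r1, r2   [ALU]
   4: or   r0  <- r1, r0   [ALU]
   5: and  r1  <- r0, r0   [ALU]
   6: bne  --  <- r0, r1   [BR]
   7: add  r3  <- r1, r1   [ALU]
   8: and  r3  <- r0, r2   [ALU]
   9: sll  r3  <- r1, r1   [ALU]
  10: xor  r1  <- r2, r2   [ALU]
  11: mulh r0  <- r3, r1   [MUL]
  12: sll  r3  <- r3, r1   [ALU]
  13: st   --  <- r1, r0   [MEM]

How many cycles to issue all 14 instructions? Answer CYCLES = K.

CYCLES = 10

0. xor.ALU @i0  | RAW r2
1. st.MEM @i1  | no-port MEM/BR
2. beq.BR;xor.ALU @i2,i3  | 2-wide
3. or.ALU @i4  | RAW r0
4. and.ALU @i5  | RAW r1
5. bne.BR;add.ALU @i6,i7  | 2-wide
6. and.ALU @i8  | WAW r3
7. sll.ALU;xor.ALU @i9,i10  | 2-wide
8. mulh.MUL;sll.ALU @i11,i12  | 2-wide
9. st.MEM @i13  | tail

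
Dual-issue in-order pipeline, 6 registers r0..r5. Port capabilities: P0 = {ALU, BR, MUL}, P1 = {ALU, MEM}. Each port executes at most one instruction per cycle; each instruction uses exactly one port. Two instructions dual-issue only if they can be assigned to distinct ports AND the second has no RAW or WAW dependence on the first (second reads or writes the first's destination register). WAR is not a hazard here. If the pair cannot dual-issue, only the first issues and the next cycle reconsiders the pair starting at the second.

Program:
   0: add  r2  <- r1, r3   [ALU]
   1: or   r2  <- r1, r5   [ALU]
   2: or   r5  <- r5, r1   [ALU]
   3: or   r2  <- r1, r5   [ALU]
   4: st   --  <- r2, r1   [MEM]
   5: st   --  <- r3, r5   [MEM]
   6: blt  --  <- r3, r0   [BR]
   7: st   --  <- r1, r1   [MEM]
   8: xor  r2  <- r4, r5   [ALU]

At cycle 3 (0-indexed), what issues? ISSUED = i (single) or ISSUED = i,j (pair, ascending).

#0 head=0: add i0 WAW r2
#1 head=1: or;or i1&i2 dual
#2 head=3: or i3 RAW r2
#3 head=4: st i4 no-port MEM/MEM
#4 head=5: st;blt i5&i6 dual
#5 head=7: st;xor i7&i8 dual

ISSUED = 4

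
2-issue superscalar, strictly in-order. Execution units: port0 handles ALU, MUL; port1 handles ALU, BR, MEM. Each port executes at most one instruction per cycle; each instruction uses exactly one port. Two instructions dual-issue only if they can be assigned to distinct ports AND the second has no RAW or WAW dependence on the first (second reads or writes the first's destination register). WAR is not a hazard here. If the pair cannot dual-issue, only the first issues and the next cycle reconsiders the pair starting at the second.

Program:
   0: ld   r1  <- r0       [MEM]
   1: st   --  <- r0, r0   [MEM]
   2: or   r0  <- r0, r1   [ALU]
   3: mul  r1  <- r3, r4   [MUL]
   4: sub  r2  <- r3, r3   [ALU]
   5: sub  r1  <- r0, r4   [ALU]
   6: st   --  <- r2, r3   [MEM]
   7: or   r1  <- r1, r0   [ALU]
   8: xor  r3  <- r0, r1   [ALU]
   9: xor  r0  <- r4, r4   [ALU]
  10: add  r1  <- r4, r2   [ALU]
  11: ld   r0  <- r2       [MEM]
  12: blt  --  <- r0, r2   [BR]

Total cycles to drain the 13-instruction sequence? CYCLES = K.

t=0 i0:ld ; no-port MEM/MEM
t=1 i1/i2:st;or ; dual
t=2 i3/i4:mul;sub ; dual
t=3 i5/i6:sub;st ; dual
t=4 i7:or ; RAW r1
t=5 i8/i9:xor;xor ; dual
t=6 i10/i11:add;ld ; dual
t=7 i12:blt ; tail

CYCLES = 8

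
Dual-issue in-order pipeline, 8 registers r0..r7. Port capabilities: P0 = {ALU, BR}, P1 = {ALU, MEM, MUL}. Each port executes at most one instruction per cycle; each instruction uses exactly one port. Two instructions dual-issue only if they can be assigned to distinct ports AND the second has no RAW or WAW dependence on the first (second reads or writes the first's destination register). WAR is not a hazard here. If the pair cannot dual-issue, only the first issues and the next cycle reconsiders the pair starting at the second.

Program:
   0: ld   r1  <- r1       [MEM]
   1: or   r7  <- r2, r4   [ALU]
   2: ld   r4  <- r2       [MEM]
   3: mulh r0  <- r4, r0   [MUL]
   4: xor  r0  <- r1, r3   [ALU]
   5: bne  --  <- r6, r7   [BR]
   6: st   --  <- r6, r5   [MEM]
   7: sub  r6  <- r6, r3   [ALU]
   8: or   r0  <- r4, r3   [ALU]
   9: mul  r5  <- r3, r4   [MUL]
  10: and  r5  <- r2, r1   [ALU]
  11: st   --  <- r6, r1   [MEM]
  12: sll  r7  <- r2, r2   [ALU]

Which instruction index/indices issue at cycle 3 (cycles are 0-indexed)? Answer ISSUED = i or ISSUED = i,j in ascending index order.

ISSUED = 4,5

[0] i0/i1  ld.MEM;or.ALU  -- 2-wide
[1] i2  ld.MEM  -- no-port MEM/MUL
[2] i3  mulh.MUL  -- WAW r0
[3] i4/i5  xor.ALU;bne.BR  -- 2-wide
[4] i6/i7  st.MEM;sub.ALU  -- 2-wide
[5] i8/i9  or.ALU;mul.MUL  -- 2-wide
[6] i10/i11  and.ALU;st.MEM  -- 2-wide
[7] i12  sll.ALU  -- tail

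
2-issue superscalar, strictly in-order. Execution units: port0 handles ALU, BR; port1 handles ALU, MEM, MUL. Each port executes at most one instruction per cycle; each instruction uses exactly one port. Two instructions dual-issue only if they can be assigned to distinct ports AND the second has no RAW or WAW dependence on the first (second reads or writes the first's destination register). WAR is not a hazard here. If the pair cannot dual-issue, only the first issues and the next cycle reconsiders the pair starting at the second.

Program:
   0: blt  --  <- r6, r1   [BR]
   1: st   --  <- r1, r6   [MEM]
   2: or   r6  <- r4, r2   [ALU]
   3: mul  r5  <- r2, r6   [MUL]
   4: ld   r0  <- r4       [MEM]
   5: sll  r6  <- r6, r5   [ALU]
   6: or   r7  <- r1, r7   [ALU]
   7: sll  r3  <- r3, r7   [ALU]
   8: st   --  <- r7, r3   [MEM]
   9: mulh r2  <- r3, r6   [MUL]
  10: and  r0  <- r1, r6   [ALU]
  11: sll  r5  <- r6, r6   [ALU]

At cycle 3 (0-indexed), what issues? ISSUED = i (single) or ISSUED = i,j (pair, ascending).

ISSUED = 4,5

#0 head=0: blt+st i0/i1 2-wide
#1 head=2: or i2 RAW r6
#2 head=3: mul i3 no-port MUL/MEM
#3 head=4: ld+sll i4/i5 2-wide
#4 head=6: or i6 RAW r7
#5 head=7: sll i7 RAW r3
#6 head=8: st i8 no-port MEM/MUL
#7 head=9: mulh+and i9/i10 2-wide
#8 head=11: sll i11 tail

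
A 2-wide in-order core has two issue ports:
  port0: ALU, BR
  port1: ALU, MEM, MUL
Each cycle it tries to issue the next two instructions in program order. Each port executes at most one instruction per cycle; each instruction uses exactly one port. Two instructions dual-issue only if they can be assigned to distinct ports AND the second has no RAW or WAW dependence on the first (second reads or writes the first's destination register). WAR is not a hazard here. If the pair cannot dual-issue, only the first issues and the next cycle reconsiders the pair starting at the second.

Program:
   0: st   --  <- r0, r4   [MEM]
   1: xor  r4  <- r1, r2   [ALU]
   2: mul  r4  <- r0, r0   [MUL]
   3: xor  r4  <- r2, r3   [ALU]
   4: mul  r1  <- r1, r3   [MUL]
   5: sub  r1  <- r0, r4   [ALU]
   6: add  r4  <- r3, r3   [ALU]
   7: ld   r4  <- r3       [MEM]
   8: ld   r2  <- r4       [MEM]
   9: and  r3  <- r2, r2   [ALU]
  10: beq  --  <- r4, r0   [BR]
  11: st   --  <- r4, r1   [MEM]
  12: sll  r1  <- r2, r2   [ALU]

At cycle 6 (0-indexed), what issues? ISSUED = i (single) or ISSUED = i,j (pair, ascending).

[0] i0+i1  st;xor  -- pair
[1] i2  mul  -- WAW r4
[2] i3+i4  xor;mul  -- pair
[3] i5+i6  sub;add  -- pair
[4] i7  ld  -- no-port MEM/MEM
[5] i8  ld  -- RAW r2
[6] i9+i10  and;beq  -- pair
[7] i11+i12  st;sll  -- pair

ISSUED = 9,10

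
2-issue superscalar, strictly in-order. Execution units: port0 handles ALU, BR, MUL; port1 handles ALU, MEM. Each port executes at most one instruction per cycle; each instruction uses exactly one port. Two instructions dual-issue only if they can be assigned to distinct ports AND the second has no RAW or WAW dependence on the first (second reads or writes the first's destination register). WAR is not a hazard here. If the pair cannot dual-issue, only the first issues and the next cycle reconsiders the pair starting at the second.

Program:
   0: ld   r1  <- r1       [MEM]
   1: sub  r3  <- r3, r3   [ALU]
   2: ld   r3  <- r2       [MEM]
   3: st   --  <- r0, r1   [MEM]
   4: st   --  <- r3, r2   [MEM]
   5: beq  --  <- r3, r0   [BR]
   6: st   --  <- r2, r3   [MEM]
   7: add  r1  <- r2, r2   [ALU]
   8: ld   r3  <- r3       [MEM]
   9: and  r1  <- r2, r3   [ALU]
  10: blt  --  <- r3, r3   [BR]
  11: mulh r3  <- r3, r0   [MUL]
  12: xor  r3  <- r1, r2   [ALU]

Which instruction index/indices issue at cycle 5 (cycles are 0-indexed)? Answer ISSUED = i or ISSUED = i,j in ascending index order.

ISSUED = 8

c0: i0,i1 ld.MEM;sub.ALU  dual
c1: i2 ld.MEM  no-port MEM/MEM
c2: i3 st.MEM  no-port MEM/MEM
c3: i4,i5 st.MEM;beq.BR  dual
c4: i6,i7 st.MEM;add.ALU  dual
c5: i8 ld.MEM  RAW r3
c6: i9,i10 and.ALU;blt.BR  dual
c7: i11 mulh.MUL  WAW r3
c8: i12 xor.ALU  tail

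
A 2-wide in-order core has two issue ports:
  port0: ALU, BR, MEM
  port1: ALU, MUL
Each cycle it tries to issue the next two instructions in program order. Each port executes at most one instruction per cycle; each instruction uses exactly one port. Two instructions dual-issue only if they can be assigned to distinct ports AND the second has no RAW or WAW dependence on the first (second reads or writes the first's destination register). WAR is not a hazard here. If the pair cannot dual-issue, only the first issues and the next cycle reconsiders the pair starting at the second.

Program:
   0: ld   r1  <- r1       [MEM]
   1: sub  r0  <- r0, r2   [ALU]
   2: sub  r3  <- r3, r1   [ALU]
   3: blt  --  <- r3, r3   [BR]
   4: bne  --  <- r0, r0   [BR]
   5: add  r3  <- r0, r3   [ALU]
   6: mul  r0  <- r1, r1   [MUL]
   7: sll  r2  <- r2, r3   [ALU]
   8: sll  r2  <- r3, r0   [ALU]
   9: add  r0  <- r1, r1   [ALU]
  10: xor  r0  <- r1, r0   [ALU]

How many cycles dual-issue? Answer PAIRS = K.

PAIRS = 4

#0 head=0: ld.MEM+sub.ALU i0,i1 pair
#1 head=2: sub.ALU i2 RAW r3
#2 head=3: blt.BR i3 no-port BR/BR
#3 head=4: bne.BR+add.ALU i4,i5 pair
#4 head=6: mul.MUL+sll.ALU i6,i7 pair
#5 head=8: sll.ALU+add.ALU i8,i9 pair
#6 head=10: xor.ALU i10 tail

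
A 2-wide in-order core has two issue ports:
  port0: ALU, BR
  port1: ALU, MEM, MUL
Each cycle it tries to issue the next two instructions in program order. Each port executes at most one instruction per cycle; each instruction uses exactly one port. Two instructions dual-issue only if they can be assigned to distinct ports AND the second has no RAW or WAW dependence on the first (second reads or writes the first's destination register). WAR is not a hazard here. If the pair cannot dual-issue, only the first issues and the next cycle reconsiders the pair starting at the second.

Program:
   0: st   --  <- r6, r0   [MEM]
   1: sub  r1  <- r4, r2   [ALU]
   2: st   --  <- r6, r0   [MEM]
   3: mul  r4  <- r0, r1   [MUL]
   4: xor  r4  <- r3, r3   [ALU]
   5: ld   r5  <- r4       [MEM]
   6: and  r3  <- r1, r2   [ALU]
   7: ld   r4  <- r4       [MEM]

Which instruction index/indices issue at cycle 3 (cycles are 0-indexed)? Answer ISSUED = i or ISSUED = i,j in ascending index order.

ISSUED = 4

c0: i0&i1 st sub  dual
c1: i2 st  no-port MEM/MUL
c2: i3 mul  WAW r4
c3: i4 xor  RAW r4
c4: i5&i6 ld and  dual
c5: i7 ld  tail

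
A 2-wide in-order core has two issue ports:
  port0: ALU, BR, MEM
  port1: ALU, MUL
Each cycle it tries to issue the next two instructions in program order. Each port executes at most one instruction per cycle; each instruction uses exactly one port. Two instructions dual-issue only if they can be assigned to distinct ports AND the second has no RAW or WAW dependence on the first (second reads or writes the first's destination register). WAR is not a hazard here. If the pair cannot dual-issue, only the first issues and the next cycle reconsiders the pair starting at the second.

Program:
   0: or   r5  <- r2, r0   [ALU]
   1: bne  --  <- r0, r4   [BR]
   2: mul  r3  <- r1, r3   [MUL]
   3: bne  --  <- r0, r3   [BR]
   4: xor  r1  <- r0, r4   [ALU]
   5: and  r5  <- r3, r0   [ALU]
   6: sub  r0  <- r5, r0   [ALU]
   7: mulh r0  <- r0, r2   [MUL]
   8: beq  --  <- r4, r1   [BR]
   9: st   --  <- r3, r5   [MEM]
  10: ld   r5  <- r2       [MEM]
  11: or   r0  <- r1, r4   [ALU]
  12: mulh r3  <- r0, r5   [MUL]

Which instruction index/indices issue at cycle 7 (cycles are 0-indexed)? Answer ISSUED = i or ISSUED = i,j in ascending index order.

c0: i0,i1 or.ALU;bne.BR  dual
c1: i2 mul.MUL  RAW r3
c2: i3,i4 bne.BR;xor.ALU  dual
c3: i5 and.ALU  RAW r5
c4: i6 sub.ALU  RAW+WAW r0
c5: i7,i8 mulh.MUL;beq.BR  dual
c6: i9 st.MEM  no-port MEM/MEM
c7: i10,i11 ld.MEM;or.ALU  dual
c8: i12 mulh.MUL  tail

ISSUED = 10,11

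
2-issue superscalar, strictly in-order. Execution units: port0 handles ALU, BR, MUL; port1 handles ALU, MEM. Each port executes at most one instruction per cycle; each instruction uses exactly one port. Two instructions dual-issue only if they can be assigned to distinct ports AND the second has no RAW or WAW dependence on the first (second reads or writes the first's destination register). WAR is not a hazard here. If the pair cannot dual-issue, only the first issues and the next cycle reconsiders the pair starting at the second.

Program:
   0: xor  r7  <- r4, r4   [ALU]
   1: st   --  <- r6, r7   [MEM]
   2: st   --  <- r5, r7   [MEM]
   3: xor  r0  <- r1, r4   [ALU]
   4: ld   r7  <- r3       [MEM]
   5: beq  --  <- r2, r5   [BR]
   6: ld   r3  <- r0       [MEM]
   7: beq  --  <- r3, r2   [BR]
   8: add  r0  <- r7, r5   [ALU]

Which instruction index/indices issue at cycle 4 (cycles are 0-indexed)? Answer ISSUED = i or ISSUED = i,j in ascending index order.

  cy0 -> i0 (xor.ALU) RAW r7
  cy1 -> i1 (st.MEM) no-port MEM/MEM
  cy2 -> i2&i3 (st.MEM xor.ALU) 2-wide
  cy3 -> i4&i5 (ld.MEM beq.BR) 2-wide
  cy4 -> i6 (ld.MEM) RAW r3
  cy5 -> i7&i8 (beq.BR add.ALU) 2-wide

ISSUED = 6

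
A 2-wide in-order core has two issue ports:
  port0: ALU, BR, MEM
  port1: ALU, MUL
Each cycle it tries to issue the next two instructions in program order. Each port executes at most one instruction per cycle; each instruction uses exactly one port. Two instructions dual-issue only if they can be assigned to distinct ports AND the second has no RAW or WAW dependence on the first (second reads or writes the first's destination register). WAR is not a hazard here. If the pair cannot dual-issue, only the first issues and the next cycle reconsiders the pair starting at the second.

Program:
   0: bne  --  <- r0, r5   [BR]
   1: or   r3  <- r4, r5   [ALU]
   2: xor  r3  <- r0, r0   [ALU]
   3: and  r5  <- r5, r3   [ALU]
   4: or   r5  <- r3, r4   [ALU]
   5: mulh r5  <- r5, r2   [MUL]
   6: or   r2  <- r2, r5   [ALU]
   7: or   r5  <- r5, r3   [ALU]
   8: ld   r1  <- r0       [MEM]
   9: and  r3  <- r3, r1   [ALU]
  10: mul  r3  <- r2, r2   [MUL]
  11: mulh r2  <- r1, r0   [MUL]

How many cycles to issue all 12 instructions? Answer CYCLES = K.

CYCLES = 10

0. bne.BR;or.ALU @i0,i1  | 2-wide
1. xor.ALU @i2  | RAW r3
2. and.ALU @i3  | WAW r5
3. or.ALU @i4  | RAW+WAW r5
4. mulh.MUL @i5  | RAW r5
5. or.ALU;or.ALU @i6,i7  | 2-wide
6. ld.MEM @i8  | RAW r1
7. and.ALU @i9  | WAW r3
8. mul.MUL @i10  | no-port MUL/MUL
9. mulh.MUL @i11  | tail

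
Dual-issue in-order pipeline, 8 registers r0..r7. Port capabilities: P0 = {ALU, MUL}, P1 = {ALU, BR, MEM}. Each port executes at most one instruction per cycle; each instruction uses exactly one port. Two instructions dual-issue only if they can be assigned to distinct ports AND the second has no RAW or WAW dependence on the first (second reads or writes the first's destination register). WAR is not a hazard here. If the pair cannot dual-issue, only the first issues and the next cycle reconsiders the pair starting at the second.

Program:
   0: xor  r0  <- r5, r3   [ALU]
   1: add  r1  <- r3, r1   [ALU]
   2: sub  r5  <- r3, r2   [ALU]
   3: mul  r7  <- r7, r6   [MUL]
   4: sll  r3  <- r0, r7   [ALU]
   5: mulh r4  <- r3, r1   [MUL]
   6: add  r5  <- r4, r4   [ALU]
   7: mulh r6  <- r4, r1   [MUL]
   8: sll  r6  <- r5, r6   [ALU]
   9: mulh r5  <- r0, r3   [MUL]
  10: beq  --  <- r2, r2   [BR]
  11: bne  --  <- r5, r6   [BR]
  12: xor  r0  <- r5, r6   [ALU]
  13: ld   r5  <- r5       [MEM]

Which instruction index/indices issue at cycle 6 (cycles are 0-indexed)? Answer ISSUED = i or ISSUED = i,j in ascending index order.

#0 head=0: xor+add i0+i1 pair
#1 head=2: sub+mul i2+i3 pair
#2 head=4: sll i4 RAW r3
#3 head=5: mulh i5 RAW r4
#4 head=6: add+mulh i6+i7 pair
#5 head=8: sll+mulh i8+i9 pair
#6 head=10: beq i10 no-port BR/BR
#7 head=11: bne+xor i11+i12 pair
#8 head=13: ld i13 tail

ISSUED = 10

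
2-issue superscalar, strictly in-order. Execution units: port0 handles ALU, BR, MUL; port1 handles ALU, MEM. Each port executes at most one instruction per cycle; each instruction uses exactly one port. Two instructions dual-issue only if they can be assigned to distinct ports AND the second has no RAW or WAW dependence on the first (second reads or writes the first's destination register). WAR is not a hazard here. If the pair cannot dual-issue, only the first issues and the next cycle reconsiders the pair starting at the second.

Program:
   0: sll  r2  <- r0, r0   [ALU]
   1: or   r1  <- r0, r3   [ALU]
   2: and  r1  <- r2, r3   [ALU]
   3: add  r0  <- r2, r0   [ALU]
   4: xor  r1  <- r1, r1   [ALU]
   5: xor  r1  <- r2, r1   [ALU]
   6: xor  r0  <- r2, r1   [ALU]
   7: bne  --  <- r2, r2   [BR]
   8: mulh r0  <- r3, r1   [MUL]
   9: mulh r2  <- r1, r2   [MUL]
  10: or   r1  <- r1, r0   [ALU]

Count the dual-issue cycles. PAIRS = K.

0. sll or @i0+i1  | dual
1. and add @i2+i3  | dual
2. xor @i4  | RAW+WAW r1
3. xor @i5  | RAW r1
4. xor bne @i6+i7  | dual
5. mulh @i8  | no-port MUL/MUL
6. mulh or @i9+i10  | dual

PAIRS = 4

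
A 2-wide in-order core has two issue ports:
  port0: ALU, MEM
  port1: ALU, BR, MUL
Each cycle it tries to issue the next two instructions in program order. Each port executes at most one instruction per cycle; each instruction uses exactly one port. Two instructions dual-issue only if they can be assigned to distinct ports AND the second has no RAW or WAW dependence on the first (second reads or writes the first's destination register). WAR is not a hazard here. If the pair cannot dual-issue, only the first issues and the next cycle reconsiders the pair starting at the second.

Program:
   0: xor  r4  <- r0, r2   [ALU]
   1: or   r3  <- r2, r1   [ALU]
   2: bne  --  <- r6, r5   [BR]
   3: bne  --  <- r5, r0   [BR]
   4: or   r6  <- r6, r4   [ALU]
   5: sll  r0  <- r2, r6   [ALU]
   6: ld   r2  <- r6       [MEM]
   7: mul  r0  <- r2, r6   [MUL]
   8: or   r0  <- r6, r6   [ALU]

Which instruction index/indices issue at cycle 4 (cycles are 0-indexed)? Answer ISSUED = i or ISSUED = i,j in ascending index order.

ISSUED = 7

#0 head=0: xor/or i0/i1 dual
#1 head=2: bne i2 no-port BR/BR
#2 head=3: bne/or i3/i4 dual
#3 head=5: sll/ld i5/i6 dual
#4 head=7: mul i7 WAW r0
#5 head=8: or i8 tail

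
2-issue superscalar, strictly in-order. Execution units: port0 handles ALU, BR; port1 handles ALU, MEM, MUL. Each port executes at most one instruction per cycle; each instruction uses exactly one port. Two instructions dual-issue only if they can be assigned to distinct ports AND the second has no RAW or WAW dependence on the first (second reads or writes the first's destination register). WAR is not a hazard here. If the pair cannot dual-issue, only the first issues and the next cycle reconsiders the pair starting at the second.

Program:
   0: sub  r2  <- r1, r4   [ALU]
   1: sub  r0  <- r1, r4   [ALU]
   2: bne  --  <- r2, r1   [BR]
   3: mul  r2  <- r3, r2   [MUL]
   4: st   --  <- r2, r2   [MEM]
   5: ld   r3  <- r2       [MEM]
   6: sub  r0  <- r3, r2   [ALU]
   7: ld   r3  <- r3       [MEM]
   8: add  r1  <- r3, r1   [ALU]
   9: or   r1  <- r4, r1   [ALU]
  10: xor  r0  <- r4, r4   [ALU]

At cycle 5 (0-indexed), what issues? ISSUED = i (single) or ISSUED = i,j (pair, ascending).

  cy0 -> i0/i1 (sub sub) 2-wide
  cy1 -> i2/i3 (bne mul) 2-wide
  cy2 -> i4 (st) no-port MEM/MEM
  cy3 -> i5 (ld) RAW r3
  cy4 -> i6/i7 (sub ld) 2-wide
  cy5 -> i8 (add) RAW+WAW r1
  cy6 -> i9/i10 (or xor) 2-wide

ISSUED = 8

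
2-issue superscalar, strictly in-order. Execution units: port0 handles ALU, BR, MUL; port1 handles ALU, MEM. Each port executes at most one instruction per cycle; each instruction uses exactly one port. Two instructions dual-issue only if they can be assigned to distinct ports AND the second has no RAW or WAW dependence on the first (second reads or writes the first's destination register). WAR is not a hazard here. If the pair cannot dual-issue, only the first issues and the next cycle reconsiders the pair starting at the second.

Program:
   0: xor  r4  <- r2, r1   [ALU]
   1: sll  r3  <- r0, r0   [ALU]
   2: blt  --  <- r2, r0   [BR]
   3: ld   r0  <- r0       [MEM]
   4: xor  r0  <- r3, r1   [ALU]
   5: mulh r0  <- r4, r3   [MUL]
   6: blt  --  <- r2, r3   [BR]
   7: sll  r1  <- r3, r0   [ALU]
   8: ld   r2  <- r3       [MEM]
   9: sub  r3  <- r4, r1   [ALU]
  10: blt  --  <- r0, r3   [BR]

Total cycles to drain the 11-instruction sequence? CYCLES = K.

c0: i0,i1 xor;sll  dual
c1: i2,i3 blt;ld  dual
c2: i4 xor  WAW r0
c3: i5 mulh  no-port MUL/BR
c4: i6,i7 blt;sll  dual
c5: i8,i9 ld;sub  dual
c6: i10 blt  tail

CYCLES = 7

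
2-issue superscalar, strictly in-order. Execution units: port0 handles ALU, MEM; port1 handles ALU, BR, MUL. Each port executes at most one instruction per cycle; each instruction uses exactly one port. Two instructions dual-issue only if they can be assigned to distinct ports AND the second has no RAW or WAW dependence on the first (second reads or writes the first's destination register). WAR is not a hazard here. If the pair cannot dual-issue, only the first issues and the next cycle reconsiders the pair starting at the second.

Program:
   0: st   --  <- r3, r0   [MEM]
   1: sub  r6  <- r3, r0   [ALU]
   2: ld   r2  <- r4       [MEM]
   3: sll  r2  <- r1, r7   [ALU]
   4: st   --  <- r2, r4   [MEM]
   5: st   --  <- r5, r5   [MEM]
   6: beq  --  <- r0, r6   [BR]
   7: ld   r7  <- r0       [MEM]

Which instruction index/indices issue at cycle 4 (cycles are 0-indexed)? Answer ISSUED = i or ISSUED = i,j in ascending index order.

ISSUED = 5,6

[0] i0,i1  st.MEM;sub.ALU  -- dual
[1] i2  ld.MEM  -- WAW r2
[2] i3  sll.ALU  -- RAW r2
[3] i4  st.MEM  -- no-port MEM/MEM
[4] i5,i6  st.MEM;beq.BR  -- dual
[5] i7  ld.MEM  -- tail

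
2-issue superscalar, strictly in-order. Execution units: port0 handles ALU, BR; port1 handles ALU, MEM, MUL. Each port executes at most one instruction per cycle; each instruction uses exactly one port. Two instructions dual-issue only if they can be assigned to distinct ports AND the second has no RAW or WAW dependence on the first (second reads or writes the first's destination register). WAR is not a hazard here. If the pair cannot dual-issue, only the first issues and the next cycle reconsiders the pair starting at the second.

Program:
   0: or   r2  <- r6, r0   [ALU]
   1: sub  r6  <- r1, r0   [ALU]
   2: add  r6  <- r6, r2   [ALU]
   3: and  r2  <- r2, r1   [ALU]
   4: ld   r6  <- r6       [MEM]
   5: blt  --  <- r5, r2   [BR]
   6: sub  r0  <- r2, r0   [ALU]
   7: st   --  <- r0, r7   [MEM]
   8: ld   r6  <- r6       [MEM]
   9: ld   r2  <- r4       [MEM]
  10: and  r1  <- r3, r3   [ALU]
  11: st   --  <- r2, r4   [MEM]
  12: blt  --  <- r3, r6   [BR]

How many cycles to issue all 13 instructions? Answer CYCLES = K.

CYCLES = 8

#0 head=0: or.ALU/sub.ALU i0+i1 pair
#1 head=2: add.ALU/and.ALU i2+i3 pair
#2 head=4: ld.MEM/blt.BR i4+i5 pair
#3 head=6: sub.ALU i6 RAW r0
#4 head=7: st.MEM i7 no-port MEM/MEM
#5 head=8: ld.MEM i8 no-port MEM/MEM
#6 head=9: ld.MEM/and.ALU i9+i10 pair
#7 head=11: st.MEM/blt.BR i11+i12 pair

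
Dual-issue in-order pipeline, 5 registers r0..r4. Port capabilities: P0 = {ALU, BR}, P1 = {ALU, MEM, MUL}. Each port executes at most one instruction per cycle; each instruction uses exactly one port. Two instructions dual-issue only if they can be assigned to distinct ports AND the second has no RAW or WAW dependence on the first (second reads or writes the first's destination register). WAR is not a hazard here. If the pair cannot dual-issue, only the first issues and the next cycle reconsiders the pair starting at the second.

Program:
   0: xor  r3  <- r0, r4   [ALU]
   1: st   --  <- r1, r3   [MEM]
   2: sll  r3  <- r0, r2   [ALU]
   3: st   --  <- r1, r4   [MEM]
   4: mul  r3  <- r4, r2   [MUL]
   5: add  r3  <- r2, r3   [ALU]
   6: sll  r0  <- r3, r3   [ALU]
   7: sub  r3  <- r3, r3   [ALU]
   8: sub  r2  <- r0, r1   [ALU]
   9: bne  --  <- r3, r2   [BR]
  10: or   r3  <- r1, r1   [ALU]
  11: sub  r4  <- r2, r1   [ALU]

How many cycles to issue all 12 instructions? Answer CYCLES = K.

c0: i0 xor  RAW r3
c1: i1/i2 st+sll  2-wide
c2: i3 st  no-port MEM/MUL
c3: i4 mul  RAW+WAW r3
c4: i5 add  RAW r3
c5: i6/i7 sll+sub  2-wide
c6: i8 sub  RAW r2
c7: i9/i10 bne+or  2-wide
c8: i11 sub  tail

CYCLES = 9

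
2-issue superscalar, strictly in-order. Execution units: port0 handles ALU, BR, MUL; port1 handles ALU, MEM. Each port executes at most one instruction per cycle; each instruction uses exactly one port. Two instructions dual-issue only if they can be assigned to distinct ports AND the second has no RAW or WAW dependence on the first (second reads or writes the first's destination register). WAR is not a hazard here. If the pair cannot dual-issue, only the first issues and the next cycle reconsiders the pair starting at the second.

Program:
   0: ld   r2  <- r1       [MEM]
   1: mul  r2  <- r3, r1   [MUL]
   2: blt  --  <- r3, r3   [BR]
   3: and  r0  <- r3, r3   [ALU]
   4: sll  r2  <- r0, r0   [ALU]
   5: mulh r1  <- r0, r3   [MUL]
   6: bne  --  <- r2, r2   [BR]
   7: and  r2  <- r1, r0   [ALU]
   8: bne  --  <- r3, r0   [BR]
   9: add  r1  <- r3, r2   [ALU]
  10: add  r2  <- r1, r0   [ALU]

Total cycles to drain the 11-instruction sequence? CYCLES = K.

  cy0 -> i0 (ld) WAW r2
  cy1 -> i1 (mul) no-port MUL/BR
  cy2 -> i2&i3 (blt+and) pair
  cy3 -> i4&i5 (sll+mulh) pair
  cy4 -> i6&i7 (bne+and) pair
  cy5 -> i8&i9 (bne+add) pair
  cy6 -> i10 (add) tail

CYCLES = 7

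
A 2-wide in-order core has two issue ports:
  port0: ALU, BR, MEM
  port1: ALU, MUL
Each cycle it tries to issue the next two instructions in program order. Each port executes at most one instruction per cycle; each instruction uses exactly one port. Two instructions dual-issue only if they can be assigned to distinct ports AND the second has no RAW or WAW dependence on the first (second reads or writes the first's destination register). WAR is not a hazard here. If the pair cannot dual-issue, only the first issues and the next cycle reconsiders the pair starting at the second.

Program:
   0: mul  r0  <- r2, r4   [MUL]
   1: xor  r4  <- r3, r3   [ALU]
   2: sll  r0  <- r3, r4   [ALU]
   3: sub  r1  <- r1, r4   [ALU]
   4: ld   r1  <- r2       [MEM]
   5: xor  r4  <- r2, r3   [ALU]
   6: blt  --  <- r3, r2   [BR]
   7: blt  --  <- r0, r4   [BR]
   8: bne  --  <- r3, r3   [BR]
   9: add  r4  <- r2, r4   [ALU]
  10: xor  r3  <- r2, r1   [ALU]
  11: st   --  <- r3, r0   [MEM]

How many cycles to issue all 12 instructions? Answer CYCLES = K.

CYCLES = 8

t=0 i0+i1:mul.MUL+xor.ALU ; 2-wide
t=1 i2+i3:sll.ALU+sub.ALU ; 2-wide
t=2 i4+i5:ld.MEM+xor.ALU ; 2-wide
t=3 i6:blt.BR ; no-port BR/BR
t=4 i7:blt.BR ; no-port BR/BR
t=5 i8+i9:bne.BR+add.ALU ; 2-wide
t=6 i10:xor.ALU ; RAW r3
t=7 i11:st.MEM ; tail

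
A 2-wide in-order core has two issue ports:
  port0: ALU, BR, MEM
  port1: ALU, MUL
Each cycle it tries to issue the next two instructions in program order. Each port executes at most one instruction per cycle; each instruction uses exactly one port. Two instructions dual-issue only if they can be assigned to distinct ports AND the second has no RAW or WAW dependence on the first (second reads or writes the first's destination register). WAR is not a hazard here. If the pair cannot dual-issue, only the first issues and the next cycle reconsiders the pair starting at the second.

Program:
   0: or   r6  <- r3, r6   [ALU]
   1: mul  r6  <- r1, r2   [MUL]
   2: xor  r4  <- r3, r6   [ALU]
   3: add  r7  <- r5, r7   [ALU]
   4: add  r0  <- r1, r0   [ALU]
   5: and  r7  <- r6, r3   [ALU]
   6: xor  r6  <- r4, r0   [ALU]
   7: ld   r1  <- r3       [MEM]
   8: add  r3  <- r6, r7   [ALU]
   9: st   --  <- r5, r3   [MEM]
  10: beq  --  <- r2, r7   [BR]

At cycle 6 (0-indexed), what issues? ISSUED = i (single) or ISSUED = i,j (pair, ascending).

ISSUED = 9

t=0 i0:or.ALU ; WAW r6
t=1 i1:mul.MUL ; RAW r6
t=2 i2/i3:xor.ALU/add.ALU ; pair
t=3 i4/i5:add.ALU/and.ALU ; pair
t=4 i6/i7:xor.ALU/ld.MEM ; pair
t=5 i8:add.ALU ; RAW r3
t=6 i9:st.MEM ; no-port MEM/BR
t=7 i10:beq.BR ; tail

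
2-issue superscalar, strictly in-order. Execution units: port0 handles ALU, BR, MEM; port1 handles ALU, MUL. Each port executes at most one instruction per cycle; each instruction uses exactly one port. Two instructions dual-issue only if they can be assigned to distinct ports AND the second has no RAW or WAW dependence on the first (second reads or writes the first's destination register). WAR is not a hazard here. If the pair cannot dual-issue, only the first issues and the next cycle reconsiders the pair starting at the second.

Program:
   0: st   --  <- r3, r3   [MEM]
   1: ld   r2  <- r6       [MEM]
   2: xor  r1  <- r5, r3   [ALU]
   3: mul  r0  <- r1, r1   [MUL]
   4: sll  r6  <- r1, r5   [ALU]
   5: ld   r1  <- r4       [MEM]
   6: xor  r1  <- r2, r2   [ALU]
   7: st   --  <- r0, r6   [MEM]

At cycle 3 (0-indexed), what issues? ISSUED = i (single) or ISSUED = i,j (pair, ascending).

ISSUED = 5

t=0 i0:st.MEM ; no-port MEM/MEM
t=1 i1,i2:ld.MEM;xor.ALU ; pair
t=2 i3,i4:mul.MUL;sll.ALU ; pair
t=3 i5:ld.MEM ; WAW r1
t=4 i6,i7:xor.ALU;st.MEM ; pair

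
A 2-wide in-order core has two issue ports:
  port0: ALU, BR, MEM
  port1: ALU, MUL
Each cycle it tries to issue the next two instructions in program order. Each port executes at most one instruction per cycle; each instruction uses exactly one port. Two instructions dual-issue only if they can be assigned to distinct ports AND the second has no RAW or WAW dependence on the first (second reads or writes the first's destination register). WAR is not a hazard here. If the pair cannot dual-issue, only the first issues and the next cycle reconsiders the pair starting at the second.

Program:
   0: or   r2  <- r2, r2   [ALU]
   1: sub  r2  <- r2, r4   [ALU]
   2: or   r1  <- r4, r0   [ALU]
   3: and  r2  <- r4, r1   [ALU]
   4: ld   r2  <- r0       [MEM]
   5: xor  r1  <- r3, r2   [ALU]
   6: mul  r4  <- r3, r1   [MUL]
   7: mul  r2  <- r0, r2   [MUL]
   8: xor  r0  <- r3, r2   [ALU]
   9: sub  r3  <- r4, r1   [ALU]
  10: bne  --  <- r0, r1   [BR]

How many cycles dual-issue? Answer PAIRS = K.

#0 head=0: or.ALU i0 RAW+WAW r2
#1 head=1: sub.ALU or.ALU i1,i2 dual
#2 head=3: and.ALU i3 WAW r2
#3 head=4: ld.MEM i4 RAW r2
#4 head=5: xor.ALU i5 RAW r1
#5 head=6: mul.MUL i6 no-port MUL/MUL
#6 head=7: mul.MUL i7 RAW r2
#7 head=8: xor.ALU sub.ALU i8,i9 dual
#8 head=10: bne.BR i10 tail

PAIRS = 2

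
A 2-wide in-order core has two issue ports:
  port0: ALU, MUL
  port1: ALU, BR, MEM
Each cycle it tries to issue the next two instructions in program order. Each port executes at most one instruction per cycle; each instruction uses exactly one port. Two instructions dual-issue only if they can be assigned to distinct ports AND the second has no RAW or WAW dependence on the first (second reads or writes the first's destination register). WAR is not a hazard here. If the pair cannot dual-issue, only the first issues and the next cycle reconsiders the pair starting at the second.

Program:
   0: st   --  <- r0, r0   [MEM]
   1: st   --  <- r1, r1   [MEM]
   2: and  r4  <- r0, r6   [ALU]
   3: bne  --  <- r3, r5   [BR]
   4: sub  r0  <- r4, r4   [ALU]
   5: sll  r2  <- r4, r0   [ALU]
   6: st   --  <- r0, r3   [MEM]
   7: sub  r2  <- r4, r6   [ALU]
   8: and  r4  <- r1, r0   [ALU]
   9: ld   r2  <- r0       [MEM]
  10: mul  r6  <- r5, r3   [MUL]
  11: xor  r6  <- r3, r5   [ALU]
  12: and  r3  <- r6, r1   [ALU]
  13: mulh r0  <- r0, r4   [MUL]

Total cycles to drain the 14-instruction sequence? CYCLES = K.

t=0 i0:st.MEM ; no-port MEM/MEM
t=1 i1&i2:st.MEM+and.ALU ; pair
t=2 i3&i4:bne.BR+sub.ALU ; pair
t=3 i5&i6:sll.ALU+st.MEM ; pair
t=4 i7&i8:sub.ALU+and.ALU ; pair
t=5 i9&i10:ld.MEM+mul.MUL ; pair
t=6 i11:xor.ALU ; RAW r6
t=7 i12&i13:and.ALU+mulh.MUL ; pair

CYCLES = 8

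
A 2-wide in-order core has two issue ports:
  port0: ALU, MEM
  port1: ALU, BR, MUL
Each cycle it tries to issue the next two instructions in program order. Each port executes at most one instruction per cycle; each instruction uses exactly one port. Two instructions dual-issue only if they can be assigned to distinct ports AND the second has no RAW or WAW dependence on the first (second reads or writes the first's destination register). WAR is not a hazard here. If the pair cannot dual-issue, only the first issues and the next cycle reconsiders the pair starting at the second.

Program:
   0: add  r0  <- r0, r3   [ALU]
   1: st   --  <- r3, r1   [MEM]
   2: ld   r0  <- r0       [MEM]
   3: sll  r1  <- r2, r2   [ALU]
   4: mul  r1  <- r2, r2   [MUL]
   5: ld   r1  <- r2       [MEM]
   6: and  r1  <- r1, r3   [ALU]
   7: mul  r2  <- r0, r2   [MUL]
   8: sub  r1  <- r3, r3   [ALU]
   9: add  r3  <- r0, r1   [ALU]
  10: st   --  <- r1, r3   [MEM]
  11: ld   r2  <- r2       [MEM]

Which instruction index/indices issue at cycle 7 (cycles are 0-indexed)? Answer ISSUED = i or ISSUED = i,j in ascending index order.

#0 head=0: add.ALU st.MEM i0+i1 dual
#1 head=2: ld.MEM sll.ALU i2+i3 dual
#2 head=4: mul.MUL i4 WAW r1
#3 head=5: ld.MEM i5 RAW+WAW r1
#4 head=6: and.ALU mul.MUL i6+i7 dual
#5 head=8: sub.ALU i8 RAW r1
#6 head=9: add.ALU i9 RAW r3
#7 head=10: st.MEM i10 no-port MEM/MEM
#8 head=11: ld.MEM i11 tail

ISSUED = 10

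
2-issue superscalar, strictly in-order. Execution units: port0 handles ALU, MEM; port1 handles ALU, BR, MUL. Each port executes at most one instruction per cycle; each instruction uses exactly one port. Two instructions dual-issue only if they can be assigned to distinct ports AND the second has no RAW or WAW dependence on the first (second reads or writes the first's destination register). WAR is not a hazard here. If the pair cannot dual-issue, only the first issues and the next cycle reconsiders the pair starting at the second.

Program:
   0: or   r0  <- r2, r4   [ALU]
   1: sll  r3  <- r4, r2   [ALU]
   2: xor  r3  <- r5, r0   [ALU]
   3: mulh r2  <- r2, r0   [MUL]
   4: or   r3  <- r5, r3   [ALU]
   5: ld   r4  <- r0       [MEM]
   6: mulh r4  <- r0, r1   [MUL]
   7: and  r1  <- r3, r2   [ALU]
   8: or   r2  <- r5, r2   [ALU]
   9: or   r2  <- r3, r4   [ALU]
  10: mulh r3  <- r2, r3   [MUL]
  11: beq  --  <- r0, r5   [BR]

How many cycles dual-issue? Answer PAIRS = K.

PAIRS = 4

0. or/sll @i0,i1  | 2-wide
1. xor/mulh @i2,i3  | 2-wide
2. or/ld @i4,i5  | 2-wide
3. mulh/and @i6,i7  | 2-wide
4. or @i8  | WAW r2
5. or @i9  | RAW r2
6. mulh @i10  | no-port MUL/BR
7. beq @i11  | tail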